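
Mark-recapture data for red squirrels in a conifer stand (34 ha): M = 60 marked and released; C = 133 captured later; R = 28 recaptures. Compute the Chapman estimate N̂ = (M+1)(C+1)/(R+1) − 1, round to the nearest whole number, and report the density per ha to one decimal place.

N̂ = 61·134/29 − 1 = 8174/29 − 1 ≈ 280.9 → 281
Density = N̂ / area = 281 / 34 ≈ 8.26 → 8.3 per ha

density ≈ 8.3 red squirrels per ha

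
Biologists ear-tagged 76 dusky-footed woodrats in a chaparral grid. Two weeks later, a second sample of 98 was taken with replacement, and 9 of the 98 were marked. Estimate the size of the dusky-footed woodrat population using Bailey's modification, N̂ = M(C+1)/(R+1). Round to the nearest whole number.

N ≈ 752

N̂ = 76·(98+1)/(9+1) = 76·99/10 = 7524/10 ≈ 752.4 → 752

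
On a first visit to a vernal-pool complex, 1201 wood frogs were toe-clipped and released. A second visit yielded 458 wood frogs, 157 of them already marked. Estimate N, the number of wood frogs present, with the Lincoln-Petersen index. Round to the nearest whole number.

N ≈ 3504

The marked fraction in the recapture sample should equal the marked fraction in the population: 157/458 = 1201/N.
N = (1201 × 458) / 157 = 550058 / 157 ≈ 3503.6 → 3504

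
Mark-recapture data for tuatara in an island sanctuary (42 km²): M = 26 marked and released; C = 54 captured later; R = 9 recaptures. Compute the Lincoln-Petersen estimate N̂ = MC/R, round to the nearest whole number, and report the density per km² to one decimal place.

N̂ = 26·54/9 = 1404/9 = 156
Density = N̂ / area = 156 / 42 ≈ 3.71 → 3.7 per km²

density ≈ 3.7 tuatara per km²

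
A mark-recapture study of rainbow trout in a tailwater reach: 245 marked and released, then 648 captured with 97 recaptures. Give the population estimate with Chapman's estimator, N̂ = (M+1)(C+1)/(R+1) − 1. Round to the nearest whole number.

N ≈ 1628

N̂ = (245+1)(648+1)/(97+1) − 1 = 246·649/98 − 1
= 159654/98 − 1 ≈ 1629.1 − 1 ≈ 1628.1 → 1628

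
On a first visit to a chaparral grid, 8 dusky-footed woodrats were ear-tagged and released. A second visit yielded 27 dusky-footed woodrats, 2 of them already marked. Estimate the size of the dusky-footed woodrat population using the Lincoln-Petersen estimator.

The marked fraction in the recapture sample should equal the marked fraction in the population: 2/27 = 8/N.
N = (8 × 27) / 2 = 216 / 2 = 108

N = 108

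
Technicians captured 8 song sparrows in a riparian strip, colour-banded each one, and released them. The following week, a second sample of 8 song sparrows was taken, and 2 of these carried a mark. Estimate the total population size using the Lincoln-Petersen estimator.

N = 32

N = (8 × 8) / 2 = 64 / 2 = 32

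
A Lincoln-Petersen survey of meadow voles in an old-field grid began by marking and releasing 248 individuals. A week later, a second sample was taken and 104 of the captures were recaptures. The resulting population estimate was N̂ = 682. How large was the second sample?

C = 286

From N = M·C/R: C = N·R / M = 682·104 / 248 = 70928 / 248 = 286.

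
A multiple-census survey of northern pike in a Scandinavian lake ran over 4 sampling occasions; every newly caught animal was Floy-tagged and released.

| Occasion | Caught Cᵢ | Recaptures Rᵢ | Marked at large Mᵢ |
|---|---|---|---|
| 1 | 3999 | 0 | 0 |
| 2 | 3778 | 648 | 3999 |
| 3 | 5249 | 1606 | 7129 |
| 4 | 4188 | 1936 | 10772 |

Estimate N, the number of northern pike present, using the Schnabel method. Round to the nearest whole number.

N ≈ 23,303

Σ MᵢCᵢ = 0·3999 + 3999·3778 + 7129·5249 + 10772·4188 = 0 + 15108222 + 37420121 + 45113136 = 97641479
Σ Rᵢ = 0 + 648 + 1606 + 1936 = 4190
N̂ = 97641479 / 4190 ≈ 23303.46 → 23303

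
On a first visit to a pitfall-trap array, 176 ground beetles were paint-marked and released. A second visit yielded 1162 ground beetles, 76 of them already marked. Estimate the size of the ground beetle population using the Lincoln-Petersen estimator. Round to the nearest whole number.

The marked fraction in the recapture sample should equal the marked fraction in the population: 76/1162 = 176/N.
N = (176 × 1162) / 76 = 204512 / 76 ≈ 2690.9 → 2691

N ≈ 2691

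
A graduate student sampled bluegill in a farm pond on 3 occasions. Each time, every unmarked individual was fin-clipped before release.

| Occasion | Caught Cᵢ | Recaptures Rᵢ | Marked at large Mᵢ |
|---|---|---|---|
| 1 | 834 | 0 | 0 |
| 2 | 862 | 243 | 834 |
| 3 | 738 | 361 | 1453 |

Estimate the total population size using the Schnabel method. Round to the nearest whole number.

N ≈ 2966

Σ MᵢCᵢ = 0·834 + 834·862 + 1453·738 = 0 + 718908 + 1072314 = 1791222
Σ Rᵢ = 0 + 243 + 361 = 604
N̂ = 1791222 / 604 ≈ 2965.6 → 2966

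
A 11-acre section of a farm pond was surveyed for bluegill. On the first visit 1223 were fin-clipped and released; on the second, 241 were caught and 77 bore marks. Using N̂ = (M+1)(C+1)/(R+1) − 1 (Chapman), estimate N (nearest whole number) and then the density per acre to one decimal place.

density ≈ 345.2 bluegill per acre

N̂ = 1224·242/78 − 1 = 296208/78 − 1 ≈ 3796.5 → 3797
Density = N̂ / area = 3797 / 11 ≈ 345.18 → 345.2 per acre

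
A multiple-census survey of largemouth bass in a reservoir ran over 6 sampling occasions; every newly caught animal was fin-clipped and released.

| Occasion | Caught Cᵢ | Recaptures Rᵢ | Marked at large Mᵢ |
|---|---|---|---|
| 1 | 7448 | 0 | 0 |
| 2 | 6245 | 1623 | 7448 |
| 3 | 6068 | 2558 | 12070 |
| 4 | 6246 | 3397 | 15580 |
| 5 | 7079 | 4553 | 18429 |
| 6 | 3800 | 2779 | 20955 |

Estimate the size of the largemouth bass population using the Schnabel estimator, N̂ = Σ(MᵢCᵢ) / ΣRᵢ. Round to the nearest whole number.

N ≈ 28,649

Σ MᵢCᵢ = 0·7448 + 7448·6245 + 12070·6068 + 15580·6246 + 18429·7079 + 20955·3800 = 0 + 46512760 + 73240760 + 97312680 + 130458891 + 79629000 = 427154091
Σ Rᵢ = 0 + 1623 + 2558 + 3397 + 4553 + 2779 = 14910
N̂ = 427154091 / 14910 ≈ 28648.8 → 28649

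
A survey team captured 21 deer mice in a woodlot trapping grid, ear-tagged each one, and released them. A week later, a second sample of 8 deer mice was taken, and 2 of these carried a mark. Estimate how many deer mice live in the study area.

N = 84

The marked fraction in the recapture sample should equal the marked fraction in the population: 2/8 = 21/N.
N = (21 × 8) / 2 = 168 / 2 = 84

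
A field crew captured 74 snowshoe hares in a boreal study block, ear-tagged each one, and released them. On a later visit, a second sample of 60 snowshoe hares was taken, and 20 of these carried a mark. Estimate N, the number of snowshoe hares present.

N = 222

Lincoln-Petersen assumes M/N = R/C, so N = M·C / R.
N = (74 × 60) / 20 = 4440 / 20 = 222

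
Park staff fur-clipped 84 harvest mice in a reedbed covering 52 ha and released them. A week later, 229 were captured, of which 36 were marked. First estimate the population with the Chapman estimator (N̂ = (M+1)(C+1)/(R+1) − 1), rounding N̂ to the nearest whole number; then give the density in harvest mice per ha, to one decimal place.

N̂ = 85·230/37 − 1 = 19550/37 − 1 ≈ 527.4 → 527
Density = N̂ / area = 527 / 52 ≈ 10.13 → 10.1 per ha

density ≈ 10.1 harvest mice per ha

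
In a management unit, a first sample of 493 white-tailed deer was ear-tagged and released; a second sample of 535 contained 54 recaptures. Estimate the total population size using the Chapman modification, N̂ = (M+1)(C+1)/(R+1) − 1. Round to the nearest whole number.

N ≈ 4813

N̂ = (493+1)(535+1)/(54+1) − 1 = 494·536/55 − 1
= 264784/55 − 1 ≈ 4814.3 − 1 ≈ 4813.3 → 4813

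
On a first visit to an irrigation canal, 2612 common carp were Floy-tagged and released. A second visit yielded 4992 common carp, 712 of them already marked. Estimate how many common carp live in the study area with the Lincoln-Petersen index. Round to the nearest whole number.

N ≈ 18,313

N = (2612 × 4992) / 712 = 13039104 / 712 ≈ 18313.3 → 18313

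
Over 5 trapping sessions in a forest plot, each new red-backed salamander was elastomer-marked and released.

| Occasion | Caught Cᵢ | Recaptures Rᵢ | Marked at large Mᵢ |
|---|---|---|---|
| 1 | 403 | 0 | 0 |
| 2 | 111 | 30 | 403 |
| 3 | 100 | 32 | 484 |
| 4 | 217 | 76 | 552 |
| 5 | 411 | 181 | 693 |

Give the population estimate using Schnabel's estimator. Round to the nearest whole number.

Σ MᵢCᵢ = 0·403 + 403·111 + 484·100 + 552·217 + 693·411 = 0 + 44733 + 48400 + 119784 + 284823 = 497740
Σ Rᵢ = 0 + 30 + 32 + 76 + 181 = 319
N̂ = 497740 / 319 ≈ 1560.3 → 1560

N ≈ 1560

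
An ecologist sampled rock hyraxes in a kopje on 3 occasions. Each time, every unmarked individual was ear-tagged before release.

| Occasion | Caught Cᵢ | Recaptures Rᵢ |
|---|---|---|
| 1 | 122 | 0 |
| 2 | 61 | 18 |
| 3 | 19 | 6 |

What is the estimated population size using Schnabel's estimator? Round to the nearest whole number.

Marked at large before each occasion: Mᵢ = Σⱼ<ᵢ (Cⱼ − Rⱼ) → M1=0, M2=122, M3=165
Σ MᵢCᵢ = 0·122 + 122·61 + 165·19 = 0 + 7442 + 3135 = 10577
Σ Rᵢ = 0 + 18 + 6 = 24
N̂ = 10577 / 24 ≈ 440.7 → 441

N ≈ 441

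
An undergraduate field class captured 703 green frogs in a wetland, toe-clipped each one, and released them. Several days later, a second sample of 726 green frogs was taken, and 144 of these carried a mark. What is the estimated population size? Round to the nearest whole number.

N = (703 × 726) / 144 = 510378 / 144 ≈ 3544.3 → 3544

N ≈ 3544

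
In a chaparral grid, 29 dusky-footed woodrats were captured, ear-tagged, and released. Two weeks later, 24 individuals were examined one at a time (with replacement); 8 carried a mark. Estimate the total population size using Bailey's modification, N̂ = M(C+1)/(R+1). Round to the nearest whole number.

N ≈ 81

N̂ = 29·(24+1)/(8+1) = 29·25/9 = 725/9 ≈ 80.6 → 81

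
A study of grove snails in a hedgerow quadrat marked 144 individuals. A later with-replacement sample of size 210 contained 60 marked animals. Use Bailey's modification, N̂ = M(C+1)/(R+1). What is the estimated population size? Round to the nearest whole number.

N ≈ 498

N̂ = 144·(210+1)/(60+1) = 144·211/61 = 30384/61 ≈ 498.1 → 498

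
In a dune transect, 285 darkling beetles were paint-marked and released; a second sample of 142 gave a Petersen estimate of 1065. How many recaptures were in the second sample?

R = 38

From N = M·C/R: R = M·C / N = 285·142 / 1065 = 40470 / 1065 = 38.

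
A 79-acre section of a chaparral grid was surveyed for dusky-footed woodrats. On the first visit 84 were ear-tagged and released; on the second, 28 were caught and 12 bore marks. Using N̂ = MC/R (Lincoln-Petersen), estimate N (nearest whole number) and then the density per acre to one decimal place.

density ≈ 2.5 dusky-footed woodrats per acre

N̂ = 84·28/12 = 2352/12 = 196
Density = N̂ / area = 196 / 79 ≈ 2.48 → 2.5 per acre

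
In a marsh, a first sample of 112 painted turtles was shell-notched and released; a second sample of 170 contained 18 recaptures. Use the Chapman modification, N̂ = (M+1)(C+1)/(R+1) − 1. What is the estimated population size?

N = 1016

N̂ = (112+1)(170+1)/(18+1) − 1 = 113·171/19 − 1
= 19323/19 − 1 = 1017 − 1 = 1016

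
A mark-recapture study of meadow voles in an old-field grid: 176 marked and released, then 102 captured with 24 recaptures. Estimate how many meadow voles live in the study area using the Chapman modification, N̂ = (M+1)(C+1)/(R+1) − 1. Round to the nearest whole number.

N̂ = (176+1)(102+1)/(24+1) − 1 = 177·103/25 − 1
= 18231/25 − 1 ≈ 729.2 − 1 ≈ 728.2 → 728

N ≈ 728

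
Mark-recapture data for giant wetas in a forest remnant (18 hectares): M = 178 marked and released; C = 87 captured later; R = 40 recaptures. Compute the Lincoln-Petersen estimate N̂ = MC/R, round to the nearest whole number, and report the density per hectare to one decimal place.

N̂ = 178·87/40 = 15486/40 ≈ 387.1 → 387
Density = N̂ / area = 387 / 18 ≈ 21.50 → 21.5 per hectare

density ≈ 21.5 giant wetas per hectare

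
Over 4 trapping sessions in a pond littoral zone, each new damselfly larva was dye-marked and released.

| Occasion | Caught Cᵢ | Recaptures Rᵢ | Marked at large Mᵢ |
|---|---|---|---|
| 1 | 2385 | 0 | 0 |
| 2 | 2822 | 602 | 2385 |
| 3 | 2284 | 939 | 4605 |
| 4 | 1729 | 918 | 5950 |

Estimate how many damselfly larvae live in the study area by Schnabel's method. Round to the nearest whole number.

Σ MᵢCᵢ = 0·2385 + 2385·2822 + 4605·2284 + 5950·1729 = 0 + 6730470 + 10517820 + 10287550 = 27535840
Σ Rᵢ = 0 + 602 + 939 + 918 = 2459
N̂ = 27535840 / 2459 ≈ 11198.0 → 11198

N ≈ 11,198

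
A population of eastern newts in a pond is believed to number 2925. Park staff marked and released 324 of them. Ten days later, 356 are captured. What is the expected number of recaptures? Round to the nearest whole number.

Expected recaptures E[R] = M·C / N.
E[R] = 324 × 356 / 2925 = 115344 / 2925 ≈ 39.4 → 39

expected recaptures ≈ 39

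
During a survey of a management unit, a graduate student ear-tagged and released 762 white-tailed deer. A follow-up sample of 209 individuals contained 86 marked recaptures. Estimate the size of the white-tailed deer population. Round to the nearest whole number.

N = (762 × 209) / 86 = 159258 / 86 ≈ 1851.8 → 1852

N ≈ 1852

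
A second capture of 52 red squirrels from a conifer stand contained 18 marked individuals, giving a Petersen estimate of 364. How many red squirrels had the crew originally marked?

M = 126

From N = M·C/R: M = N·R / C = 364·18 / 52 = 6552 / 52 = 126.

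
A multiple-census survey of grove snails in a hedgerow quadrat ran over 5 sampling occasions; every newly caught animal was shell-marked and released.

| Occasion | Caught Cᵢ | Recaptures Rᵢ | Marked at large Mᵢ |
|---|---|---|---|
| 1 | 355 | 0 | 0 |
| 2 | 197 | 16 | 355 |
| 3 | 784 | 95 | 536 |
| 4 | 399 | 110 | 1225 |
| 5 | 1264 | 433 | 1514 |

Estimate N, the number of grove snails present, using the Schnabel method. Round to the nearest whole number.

N ≈ 4423

Σ MᵢCᵢ = 0·355 + 355·197 + 536·784 + 1225·399 + 1514·1264 = 0 + 69935 + 420224 + 488775 + 1913696 = 2892630
Σ Rᵢ = 0 + 16 + 95 + 110 + 433 = 654
N̂ = 2892630 / 654 ≈ 4423.0 → 4423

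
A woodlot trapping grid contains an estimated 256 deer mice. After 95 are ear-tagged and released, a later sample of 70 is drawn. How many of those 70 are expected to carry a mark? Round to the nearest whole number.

expected recaptures ≈ 26

The marked fraction of the population is 95/256, so in a sample of 70 expect C·(M/N) marked.
E[R] = 95 × 70 / 256 = 6650 / 256 ≈ 26.0 → 26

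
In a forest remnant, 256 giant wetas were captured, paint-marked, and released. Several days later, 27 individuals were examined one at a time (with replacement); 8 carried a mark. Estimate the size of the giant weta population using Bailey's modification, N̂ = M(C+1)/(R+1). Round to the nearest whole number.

N̂ = 256·(27+1)/(8+1) = 256·28/9 = 7168/9 ≈ 796.4 → 796

N ≈ 796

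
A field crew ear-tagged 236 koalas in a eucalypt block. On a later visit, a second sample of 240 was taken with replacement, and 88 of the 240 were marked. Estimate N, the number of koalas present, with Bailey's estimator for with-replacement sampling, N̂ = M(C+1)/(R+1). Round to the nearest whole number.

N̂ = 236·(240+1)/(88+1) = 236·241/89 = 56876/89 ≈ 639.1 → 639

N ≈ 639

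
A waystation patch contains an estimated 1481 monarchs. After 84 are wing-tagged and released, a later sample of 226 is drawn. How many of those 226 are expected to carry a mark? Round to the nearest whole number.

The marked fraction of the population is 84/1481, so in a sample of 226 expect C·(M/N) marked.
E[R] = 84 × 226 / 1481 = 18984 / 1481 ≈ 12.8 → 13

expected recaptures ≈ 13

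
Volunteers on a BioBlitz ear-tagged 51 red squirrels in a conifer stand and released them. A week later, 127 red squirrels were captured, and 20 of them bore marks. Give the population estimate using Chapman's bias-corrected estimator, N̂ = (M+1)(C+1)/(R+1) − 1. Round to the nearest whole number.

N ≈ 316

N̂ = (51+1)(127+1)/(20+1) − 1 = 52·128/21 − 1
= 6656/21 − 1 ≈ 317.0 − 1 ≈ 316.0 → 316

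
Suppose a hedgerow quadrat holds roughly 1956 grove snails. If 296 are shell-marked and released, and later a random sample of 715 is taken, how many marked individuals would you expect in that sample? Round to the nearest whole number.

The marked fraction of the population is 296/1956, so in a sample of 715 expect C·(M/N) marked.
E[R] = 296 × 715 / 1956 = 211640 / 1956 ≈ 108.2 → 108

expected recaptures ≈ 108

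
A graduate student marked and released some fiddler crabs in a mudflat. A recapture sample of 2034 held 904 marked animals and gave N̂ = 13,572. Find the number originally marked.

M = 6032

From N = M·C/R: M = N·R / C = 13572·904 / 2034 = 12269088 / 2034 = 6032.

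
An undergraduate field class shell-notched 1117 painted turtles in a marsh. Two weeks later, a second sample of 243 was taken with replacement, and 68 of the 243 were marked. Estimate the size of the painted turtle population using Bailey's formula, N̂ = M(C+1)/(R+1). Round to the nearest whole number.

N ≈ 3950

N̂ = 1117·(243+1)/(68+1) = 1117·244/69 = 272548/69 ≈ 3950.0 → 3950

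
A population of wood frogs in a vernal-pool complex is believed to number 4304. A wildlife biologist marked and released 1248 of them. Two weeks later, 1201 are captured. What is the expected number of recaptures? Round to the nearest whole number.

expected recaptures ≈ 348

Expected recaptures E[R] = M·C / N.
E[R] = 1248 × 1201 / 4304 = 1498848 / 4304 ≈ 348.2 → 348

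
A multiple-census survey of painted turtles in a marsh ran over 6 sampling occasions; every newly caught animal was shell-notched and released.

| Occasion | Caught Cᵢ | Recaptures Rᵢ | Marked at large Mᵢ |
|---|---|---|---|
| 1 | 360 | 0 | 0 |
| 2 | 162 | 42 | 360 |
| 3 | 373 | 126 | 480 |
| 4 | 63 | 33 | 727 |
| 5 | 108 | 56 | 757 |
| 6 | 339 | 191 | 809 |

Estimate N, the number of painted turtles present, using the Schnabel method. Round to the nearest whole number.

Σ MᵢCᵢ = 0·360 + 360·162 + 480·373 + 727·63 + 757·108 + 809·339 = 0 + 58320 + 179040 + 45801 + 81756 + 274251 = 639168
Σ Rᵢ = 0 + 42 + 126 + 33 + 56 + 191 = 448
N̂ = 639168 / 448 ≈ 1426.7 → 1427

N ≈ 1427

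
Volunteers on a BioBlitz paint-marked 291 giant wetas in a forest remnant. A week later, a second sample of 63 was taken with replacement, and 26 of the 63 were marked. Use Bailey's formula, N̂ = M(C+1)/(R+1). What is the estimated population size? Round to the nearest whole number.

N̂ = 291·(63+1)/(26+1) = 291·64/27 = 18624/27 ≈ 689.8 → 690

N ≈ 690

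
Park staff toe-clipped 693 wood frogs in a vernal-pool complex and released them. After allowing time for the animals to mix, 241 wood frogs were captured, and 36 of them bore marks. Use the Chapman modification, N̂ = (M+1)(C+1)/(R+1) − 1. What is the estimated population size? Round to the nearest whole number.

N̂ = (693+1)(241+1)/(36+1) − 1 = 694·242/37 − 1
= 167948/37 − 1 ≈ 4539.1 − 1 ≈ 4538.1 → 4538

N ≈ 4538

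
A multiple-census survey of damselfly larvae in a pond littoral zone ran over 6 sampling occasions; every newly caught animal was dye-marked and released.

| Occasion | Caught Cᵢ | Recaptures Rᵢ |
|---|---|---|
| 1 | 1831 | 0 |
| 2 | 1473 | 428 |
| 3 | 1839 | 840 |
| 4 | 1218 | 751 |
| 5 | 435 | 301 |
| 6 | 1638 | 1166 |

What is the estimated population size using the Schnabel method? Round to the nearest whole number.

N ≈ 6290

Marked at large before each occasion: Mᵢ = Σⱼ<ᵢ (Cⱼ − Rⱼ) → M1=0, M2=1831, M3=2876, M4=3875, M5=4342, M6=4476
Σ MᵢCᵢ = 0·1831 + 1831·1473 + 2876·1839 + 3875·1218 + 4342·435 + 4476·1638 = 0 + 2697063 + 5288964 + 4719750 + 1888770 + 7331688 = 21926235
Σ Rᵢ = 0 + 428 + 840 + 751 + 301 + 1166 = 3486
N̂ = 21926235 / 3486 ≈ 6289.8 → 6290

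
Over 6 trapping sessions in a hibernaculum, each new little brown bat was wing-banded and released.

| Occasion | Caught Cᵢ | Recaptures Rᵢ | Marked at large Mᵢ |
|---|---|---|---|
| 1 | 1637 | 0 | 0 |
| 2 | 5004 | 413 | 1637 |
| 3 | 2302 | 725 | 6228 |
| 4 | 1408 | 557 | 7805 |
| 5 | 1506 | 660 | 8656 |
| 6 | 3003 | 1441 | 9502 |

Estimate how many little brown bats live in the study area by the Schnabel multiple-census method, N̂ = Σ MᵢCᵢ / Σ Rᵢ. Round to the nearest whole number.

Σ MᵢCᵢ = 0·1637 + 1637·5004 + 6228·2302 + 7805·1408 + 8656·1506 + 9502·3003 = 0 + 8191548 + 14336856 + 10989440 + 13035936 + 28534506 = 75088286
Σ Rᵢ = 0 + 413 + 725 + 557 + 660 + 1441 = 3796
N̂ = 75088286 / 3796 ≈ 19780.9 → 19781

N ≈ 19,781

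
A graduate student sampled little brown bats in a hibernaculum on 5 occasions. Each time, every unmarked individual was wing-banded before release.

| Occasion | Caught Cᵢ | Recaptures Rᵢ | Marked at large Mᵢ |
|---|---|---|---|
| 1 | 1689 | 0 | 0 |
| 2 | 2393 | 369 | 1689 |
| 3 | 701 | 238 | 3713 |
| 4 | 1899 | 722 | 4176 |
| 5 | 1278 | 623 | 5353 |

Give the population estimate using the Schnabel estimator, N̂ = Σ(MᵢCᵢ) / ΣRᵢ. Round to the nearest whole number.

Σ MᵢCᵢ = 0·1689 + 1689·2393 + 3713·701 + 4176·1899 + 5353·1278 = 0 + 4041777 + 2602813 + 7930224 + 6841134 = 21415948
Σ Rᵢ = 0 + 369 + 238 + 722 + 623 = 1952
N̂ = 21415948 / 1952 ≈ 10971.3 → 10971

N ≈ 10,971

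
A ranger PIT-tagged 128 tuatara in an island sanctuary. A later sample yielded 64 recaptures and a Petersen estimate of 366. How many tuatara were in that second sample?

C = 183

From N = M·C/R: C = N·R / M = 366·64 / 128 = 23424 / 128 = 183.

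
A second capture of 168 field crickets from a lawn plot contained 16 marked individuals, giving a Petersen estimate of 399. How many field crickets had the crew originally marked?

M = 38

From N = M·C/R: M = N·R / C = 399·16 / 168 = 6384 / 168 = 38.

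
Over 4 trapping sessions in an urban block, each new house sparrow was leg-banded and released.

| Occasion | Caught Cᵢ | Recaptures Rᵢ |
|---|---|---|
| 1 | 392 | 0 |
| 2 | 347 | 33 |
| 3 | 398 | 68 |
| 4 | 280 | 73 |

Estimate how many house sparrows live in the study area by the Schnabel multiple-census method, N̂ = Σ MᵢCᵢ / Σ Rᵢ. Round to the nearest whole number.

Marked at large before each occasion: Mᵢ = Σⱼ<ᵢ (Cⱼ − Rⱼ) → M1=0, M2=392, M3=706, M4=1036
Σ MᵢCᵢ = 0·392 + 392·347 + 706·398 + 1036·280 = 0 + 136024 + 280988 + 290080 = 707092
Σ Rᵢ = 0 + 33 + 68 + 73 = 174
N̂ = 707092 / 174 ≈ 4063.7 → 4064

N ≈ 4064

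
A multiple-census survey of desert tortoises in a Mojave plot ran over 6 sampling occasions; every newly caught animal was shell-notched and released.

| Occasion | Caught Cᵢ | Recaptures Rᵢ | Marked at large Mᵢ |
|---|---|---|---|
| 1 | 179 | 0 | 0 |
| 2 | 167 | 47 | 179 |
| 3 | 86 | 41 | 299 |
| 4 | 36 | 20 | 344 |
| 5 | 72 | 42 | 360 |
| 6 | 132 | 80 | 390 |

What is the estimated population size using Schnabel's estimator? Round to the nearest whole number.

Σ MᵢCᵢ = 0·179 + 179·167 + 299·86 + 344·36 + 360·72 + 390·132 = 0 + 29893 + 25714 + 12384 + 25920 + 51480 = 145391
Σ Rᵢ = 0 + 47 + 41 + 20 + 42 + 80 = 230
N̂ = 145391 / 230 ≈ 632.1 → 632

N ≈ 632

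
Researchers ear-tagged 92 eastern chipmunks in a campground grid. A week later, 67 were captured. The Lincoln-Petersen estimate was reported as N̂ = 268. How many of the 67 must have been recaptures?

R = 23

From N = M·C/R: R = M·C / N = 92·67 / 268 = 6164 / 268 = 23.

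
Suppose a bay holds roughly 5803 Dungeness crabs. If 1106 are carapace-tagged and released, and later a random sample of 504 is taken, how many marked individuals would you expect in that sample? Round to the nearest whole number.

The marked fraction of the population is 1106/5803, so in a sample of 504 expect C·(M/N) marked.
E[R] = 1106 × 504 / 5803 = 557424 / 5803 ≈ 96.1 → 96

expected recaptures ≈ 96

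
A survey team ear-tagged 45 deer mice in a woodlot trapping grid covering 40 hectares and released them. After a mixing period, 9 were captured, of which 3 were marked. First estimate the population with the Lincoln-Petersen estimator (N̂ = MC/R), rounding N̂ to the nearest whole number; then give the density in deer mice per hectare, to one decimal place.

density ≈ 3.4 deer mice per hectare

N̂ = 45·9/3 = 405/3 = 135
Density = N̂ / area = 135 / 40 ≈ 3.38 → 3.4 per hectare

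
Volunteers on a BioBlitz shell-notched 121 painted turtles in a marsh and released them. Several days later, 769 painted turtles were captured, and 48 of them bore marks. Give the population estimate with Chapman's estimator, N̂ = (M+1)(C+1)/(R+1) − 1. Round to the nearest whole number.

N ≈ 1916

N̂ = (121+1)(769+1)/(48+1) − 1 = 122·770/49 − 1
= 93940/49 − 1 ≈ 1917.1 − 1 ≈ 1916.1 → 1916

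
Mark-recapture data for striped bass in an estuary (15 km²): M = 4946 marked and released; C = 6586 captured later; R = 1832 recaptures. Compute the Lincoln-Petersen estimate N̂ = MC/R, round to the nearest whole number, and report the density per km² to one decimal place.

N̂ = 4946·6586/1832 = 32574356/1832 ≈ 17780.8 → 17781
Density = N̂ / area = 17781 / 15 ≈ 1185.40 → 1185.4 per km²

density ≈ 1185.4 striped bass per km²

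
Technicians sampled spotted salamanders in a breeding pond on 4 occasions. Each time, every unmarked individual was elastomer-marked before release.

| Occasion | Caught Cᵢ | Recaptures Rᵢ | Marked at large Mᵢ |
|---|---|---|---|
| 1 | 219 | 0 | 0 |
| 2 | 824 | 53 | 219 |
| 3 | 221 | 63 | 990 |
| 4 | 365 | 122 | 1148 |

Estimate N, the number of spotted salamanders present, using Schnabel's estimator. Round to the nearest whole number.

Σ MᵢCᵢ = 0·219 + 219·824 + 990·221 + 1148·365 = 0 + 180456 + 218790 + 419020 = 818266
Σ Rᵢ = 0 + 53 + 63 + 122 = 238
N̂ = 818266 / 238 ≈ 3438.1 → 3438

N ≈ 3438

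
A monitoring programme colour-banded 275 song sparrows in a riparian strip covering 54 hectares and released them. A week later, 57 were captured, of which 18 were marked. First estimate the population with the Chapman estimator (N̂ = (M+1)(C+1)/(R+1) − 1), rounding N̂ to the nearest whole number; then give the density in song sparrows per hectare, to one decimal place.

density ≈ 15.6 song sparrows per hectare

N̂ = 276·58/19 − 1 = 16008/19 − 1 ≈ 841.5 → 842
Density = N̂ / area = 842 / 54 ≈ 15.59 → 15.6 per hectare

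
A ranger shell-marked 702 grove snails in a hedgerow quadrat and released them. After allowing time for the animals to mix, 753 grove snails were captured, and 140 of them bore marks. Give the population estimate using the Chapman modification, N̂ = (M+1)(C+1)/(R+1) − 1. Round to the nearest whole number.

N̂ = (702+1)(753+1)/(140+1) − 1 = 703·754/141 − 1
= 530062/141 − 1 ≈ 3759.3 − 1 ≈ 3758.3 → 3758

N ≈ 3758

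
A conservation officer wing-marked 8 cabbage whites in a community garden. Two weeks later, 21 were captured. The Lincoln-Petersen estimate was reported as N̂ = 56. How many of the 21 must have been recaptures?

From N = M·C/R: R = M·C / N = 8·21 / 56 = 168 / 56 = 3.

R = 3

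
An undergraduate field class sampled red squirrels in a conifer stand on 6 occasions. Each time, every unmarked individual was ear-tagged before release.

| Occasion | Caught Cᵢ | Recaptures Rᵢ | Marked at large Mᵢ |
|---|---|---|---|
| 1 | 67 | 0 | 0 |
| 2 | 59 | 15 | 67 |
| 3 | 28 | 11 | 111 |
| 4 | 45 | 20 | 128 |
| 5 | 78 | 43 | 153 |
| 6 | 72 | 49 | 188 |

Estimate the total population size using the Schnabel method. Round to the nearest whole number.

N ≈ 277

Σ MᵢCᵢ = 0·67 + 67·59 + 111·28 + 128·45 + 153·78 + 188·72 = 0 + 3953 + 3108 + 5760 + 11934 + 13536 = 38291
Σ Rᵢ = 0 + 15 + 11 + 20 + 43 + 49 = 138
N̂ = 38291 / 138 ≈ 277.47 → 277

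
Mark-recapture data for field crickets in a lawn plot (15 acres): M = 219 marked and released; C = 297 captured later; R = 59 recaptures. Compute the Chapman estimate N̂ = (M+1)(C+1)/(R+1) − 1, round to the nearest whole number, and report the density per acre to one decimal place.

N̂ = 220·298/60 − 1 = 65560/60 − 1 ≈ 1091.7 → 1092
Density = N̂ / area = 1092 / 15 ≈ 72.80 → 72.8 per acre

density ≈ 72.8 field crickets per acre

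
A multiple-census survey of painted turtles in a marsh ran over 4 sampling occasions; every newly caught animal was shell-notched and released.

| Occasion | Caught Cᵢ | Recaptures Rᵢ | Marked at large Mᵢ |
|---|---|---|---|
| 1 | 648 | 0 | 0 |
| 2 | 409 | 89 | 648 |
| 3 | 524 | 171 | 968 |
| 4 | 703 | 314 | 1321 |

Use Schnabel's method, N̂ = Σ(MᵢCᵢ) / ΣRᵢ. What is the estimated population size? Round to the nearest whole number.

N ≈ 2963

Σ MᵢCᵢ = 0·648 + 648·409 + 968·524 + 1321·703 = 0 + 265032 + 507232 + 928663 = 1700927
Σ Rᵢ = 0 + 89 + 171 + 314 = 574
N̂ = 1700927 / 574 ≈ 2963.3 → 2963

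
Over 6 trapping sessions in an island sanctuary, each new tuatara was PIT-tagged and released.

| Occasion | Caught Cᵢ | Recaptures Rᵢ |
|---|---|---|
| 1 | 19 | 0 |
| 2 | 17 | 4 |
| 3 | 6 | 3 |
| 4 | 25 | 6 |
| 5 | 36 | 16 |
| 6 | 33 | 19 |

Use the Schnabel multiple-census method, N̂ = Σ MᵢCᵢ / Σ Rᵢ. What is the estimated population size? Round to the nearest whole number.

N ≈ 120

Marked at large before each occasion: Mᵢ = Σⱼ<ᵢ (Cⱼ − Rⱼ) → M1=0, M2=19, M3=32, M4=35, M5=54, M6=74
Σ MᵢCᵢ = 0·19 + 19·17 + 32·6 + 35·25 + 54·36 + 74·33 = 0 + 323 + 192 + 875 + 1944 + 2442 = 5776
Σ Rᵢ = 0 + 4 + 3 + 6 + 16 + 19 = 48
N̂ = 5776 / 48 ≈ 120.3 → 120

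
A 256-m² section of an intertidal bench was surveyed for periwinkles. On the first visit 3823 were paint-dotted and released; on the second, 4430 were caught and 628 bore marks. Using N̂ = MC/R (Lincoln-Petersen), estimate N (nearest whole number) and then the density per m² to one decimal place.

density ≈ 105.3 periwinkles per m²

N̂ = 3823·4430/628 = 16935890/628 ≈ 26968.0 → 26968
Density = N̂ / area = 26968 / 256 ≈ 105.34 → 105.3 per m²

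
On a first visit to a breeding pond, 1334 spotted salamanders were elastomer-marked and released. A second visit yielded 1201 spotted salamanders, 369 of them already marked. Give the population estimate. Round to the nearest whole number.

N ≈ 4342

Lincoln-Petersen assumes M/N = R/C, so N = M·C / R.
N = (1334 × 1201) / 369 = 1602134 / 369 ≈ 4341.8 → 4342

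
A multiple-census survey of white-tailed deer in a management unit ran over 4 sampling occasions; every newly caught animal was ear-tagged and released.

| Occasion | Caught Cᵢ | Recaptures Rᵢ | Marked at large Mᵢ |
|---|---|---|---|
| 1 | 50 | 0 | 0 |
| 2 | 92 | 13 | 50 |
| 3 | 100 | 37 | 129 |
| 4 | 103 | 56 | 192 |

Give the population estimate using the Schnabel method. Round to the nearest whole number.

Σ MᵢCᵢ = 0·50 + 50·92 + 129·100 + 192·103 = 0 + 4600 + 12900 + 19776 = 37276
Σ Rᵢ = 0 + 13 + 37 + 56 = 106
N̂ = 37276 / 106 ≈ 351.7 → 352

N ≈ 352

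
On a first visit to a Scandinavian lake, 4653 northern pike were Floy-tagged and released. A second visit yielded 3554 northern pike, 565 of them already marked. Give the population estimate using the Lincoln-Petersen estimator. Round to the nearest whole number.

Lincoln-Petersen assumes M/N = R/C, so N = M·C / R.
N = (4653 × 3554) / 565 = 16536762 / 565 ≈ 29268.6 → 29269

N ≈ 29,269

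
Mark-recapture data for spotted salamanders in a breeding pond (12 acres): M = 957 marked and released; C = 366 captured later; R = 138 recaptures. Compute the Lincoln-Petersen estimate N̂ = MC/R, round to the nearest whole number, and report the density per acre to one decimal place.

density ≈ 211.5 spotted salamanders per acre

N̂ = 957·366/138 = 350262/138 ≈ 2538.1 → 2538
Density = N̂ / area = 2538 / 12 ≈ 211.50 → 211.5 per acre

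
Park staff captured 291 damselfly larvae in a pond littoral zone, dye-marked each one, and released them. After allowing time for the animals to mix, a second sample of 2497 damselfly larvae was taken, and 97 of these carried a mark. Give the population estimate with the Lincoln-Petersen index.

N = (291 × 2497) / 97 = 726627 / 97 = 7491

N = 7491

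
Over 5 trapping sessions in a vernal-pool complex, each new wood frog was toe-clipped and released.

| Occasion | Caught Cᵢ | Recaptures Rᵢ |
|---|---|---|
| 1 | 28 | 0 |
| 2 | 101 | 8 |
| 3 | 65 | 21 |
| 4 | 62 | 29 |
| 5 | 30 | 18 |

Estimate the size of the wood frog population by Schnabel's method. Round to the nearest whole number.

N ≈ 353

Marked at large before each occasion: Mᵢ = Σⱼ<ᵢ (Cⱼ − Rⱼ) → M1=0, M2=28, M3=121, M4=165, M5=198
Σ MᵢCᵢ = 0·28 + 28·101 + 121·65 + 165·62 + 198·30 = 0 + 2828 + 7865 + 10230 + 5940 = 26863
Σ Rᵢ = 0 + 8 + 21 + 29 + 18 = 76
N̂ = 26863 / 76 ≈ 353.46 → 353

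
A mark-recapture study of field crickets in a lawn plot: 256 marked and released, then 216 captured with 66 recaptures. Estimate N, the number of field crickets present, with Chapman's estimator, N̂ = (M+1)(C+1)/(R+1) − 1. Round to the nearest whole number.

N̂ = (256+1)(216+1)/(66+1) − 1 = 257·217/67 − 1
= 55769/67 − 1 ≈ 832.4 − 1 ≈ 831.4 → 831

N ≈ 831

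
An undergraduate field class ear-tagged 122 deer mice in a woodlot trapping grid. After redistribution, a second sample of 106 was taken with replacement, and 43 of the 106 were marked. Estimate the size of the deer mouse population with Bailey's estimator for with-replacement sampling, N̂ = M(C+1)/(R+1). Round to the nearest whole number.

N ≈ 297

N̂ = 122·(106+1)/(43+1) = 122·107/44 = 13054/44 ≈ 296.7 → 297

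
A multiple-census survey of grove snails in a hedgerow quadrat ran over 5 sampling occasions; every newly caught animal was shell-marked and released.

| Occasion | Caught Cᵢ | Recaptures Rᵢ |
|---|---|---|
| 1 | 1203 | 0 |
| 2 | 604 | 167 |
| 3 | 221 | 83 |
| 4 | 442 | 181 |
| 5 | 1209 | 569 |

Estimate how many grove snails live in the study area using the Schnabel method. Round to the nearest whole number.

N ≈ 4340

Marked at large before each occasion: Mᵢ = Σⱼ<ᵢ (Cⱼ − Rⱼ) → M1=0, M2=1203, M3=1640, M4=1778, M5=2039
Σ MᵢCᵢ = 0·1203 + 1203·604 + 1640·221 + 1778·442 + 2039·1209 = 0 + 726612 + 362440 + 785876 + 2465151 = 4340079
Σ Rᵢ = 0 + 167 + 83 + 181 + 569 = 1000
N̂ = 4340079 / 1000 ≈ 4340.1 → 4340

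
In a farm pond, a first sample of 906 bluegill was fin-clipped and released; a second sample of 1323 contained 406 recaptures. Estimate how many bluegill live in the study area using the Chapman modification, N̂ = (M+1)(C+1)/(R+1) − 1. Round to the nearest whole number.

N̂ = (906+1)(1323+1)/(406+1) − 1 = 907·1324/407 − 1
= 1200868/407 − 1 ≈ 2950.5 − 1 ≈ 2949.5 → 2950

N ≈ 2950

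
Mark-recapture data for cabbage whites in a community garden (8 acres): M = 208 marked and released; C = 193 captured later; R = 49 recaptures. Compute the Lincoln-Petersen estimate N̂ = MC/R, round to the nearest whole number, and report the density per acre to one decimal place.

density ≈ 102.4 cabbage whites per acre

N̂ = 208·193/49 = 40144/49 ≈ 819.3 → 819
Density = N̂ / area = 819 / 8 ≈ 102.38 → 102.4 per acre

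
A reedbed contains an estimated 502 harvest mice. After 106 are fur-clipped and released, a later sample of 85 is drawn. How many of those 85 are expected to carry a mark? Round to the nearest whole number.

Expected recaptures E[R] = M·C / N.
E[R] = 106 × 85 / 502 = 9010 / 502 ≈ 17.9 → 18

expected recaptures ≈ 18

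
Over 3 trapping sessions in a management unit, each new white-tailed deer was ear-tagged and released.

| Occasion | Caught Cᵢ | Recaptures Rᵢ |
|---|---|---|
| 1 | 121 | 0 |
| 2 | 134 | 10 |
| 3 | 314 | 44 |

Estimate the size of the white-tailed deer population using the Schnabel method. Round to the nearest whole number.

Marked at large before each occasion: Mᵢ = Σⱼ<ᵢ (Cⱼ − Rⱼ) → M1=0, M2=121, M3=245
Σ MᵢCᵢ = 0·121 + 121·134 + 245·314 = 0 + 16214 + 76930 = 93144
Σ Rᵢ = 0 + 10 + 44 = 54
N̂ = 93144 / 54 ≈ 1724.9 → 1725

N ≈ 1725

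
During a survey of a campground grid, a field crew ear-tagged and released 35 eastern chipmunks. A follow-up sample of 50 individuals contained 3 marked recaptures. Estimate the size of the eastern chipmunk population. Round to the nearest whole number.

The marked fraction in the recapture sample should equal the marked fraction in the population: 3/50 = 35/N.
N = (35 × 50) / 3 = 1750 / 3 ≈ 583.3 → 583

N ≈ 583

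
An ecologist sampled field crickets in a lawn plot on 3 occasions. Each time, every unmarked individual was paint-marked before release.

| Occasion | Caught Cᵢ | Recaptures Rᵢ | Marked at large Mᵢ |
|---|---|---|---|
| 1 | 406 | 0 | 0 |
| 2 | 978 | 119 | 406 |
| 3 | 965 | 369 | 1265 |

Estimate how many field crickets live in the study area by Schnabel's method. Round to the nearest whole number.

Σ MᵢCᵢ = 0·406 + 406·978 + 1265·965 = 0 + 397068 + 1220725 = 1617793
Σ Rᵢ = 0 + 119 + 369 = 488
N̂ = 1617793 / 488 ≈ 3315.1 → 3315

N ≈ 3315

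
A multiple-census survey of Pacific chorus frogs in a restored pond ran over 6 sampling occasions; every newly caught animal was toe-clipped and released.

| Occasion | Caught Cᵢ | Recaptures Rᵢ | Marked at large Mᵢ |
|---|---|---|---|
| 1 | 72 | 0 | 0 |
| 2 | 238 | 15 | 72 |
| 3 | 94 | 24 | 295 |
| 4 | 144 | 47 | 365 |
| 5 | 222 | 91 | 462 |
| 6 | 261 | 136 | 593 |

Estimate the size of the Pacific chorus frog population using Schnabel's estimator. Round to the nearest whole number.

Σ MᵢCᵢ = 0·72 + 72·238 + 295·94 + 365·144 + 462·222 + 593·261 = 0 + 17136 + 27730 + 52560 + 102564 + 154773 = 354763
Σ Rᵢ = 0 + 15 + 24 + 47 + 91 + 136 = 313
N̂ = 354763 / 313 ≈ 1133.4 → 1133

N ≈ 1133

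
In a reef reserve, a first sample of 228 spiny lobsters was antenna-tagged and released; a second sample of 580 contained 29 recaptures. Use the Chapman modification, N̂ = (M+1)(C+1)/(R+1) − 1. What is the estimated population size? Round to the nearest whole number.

N ≈ 4434

N̂ = (228+1)(580+1)/(29+1) − 1 = 229·581/30 − 1
= 133049/30 − 1 ≈ 4435.0 − 1 ≈ 4434.0 → 4434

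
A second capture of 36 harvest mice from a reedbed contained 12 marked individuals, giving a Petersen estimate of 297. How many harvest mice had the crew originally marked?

From N = M·C/R: M = N·R / C = 297·12 / 36 = 3564 / 36 = 99.

M = 99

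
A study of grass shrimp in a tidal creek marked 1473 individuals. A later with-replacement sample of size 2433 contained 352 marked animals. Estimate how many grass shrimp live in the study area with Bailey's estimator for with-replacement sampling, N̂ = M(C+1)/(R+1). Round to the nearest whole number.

N ≈ 10,157

N̂ = 1473·(2433+1)/(352+1) = 1473·2434/353 = 3585282/353 ≈ 10156.6 → 10157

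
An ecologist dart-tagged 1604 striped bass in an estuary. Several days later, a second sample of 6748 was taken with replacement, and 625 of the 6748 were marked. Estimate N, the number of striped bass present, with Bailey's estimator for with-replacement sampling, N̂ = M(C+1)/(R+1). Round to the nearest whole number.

N̂ = 1604·(6748+1)/(625+1) = 1604·6749/626 = 10825396/626 ≈ 17293.0 → 17293

N ≈ 17,293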